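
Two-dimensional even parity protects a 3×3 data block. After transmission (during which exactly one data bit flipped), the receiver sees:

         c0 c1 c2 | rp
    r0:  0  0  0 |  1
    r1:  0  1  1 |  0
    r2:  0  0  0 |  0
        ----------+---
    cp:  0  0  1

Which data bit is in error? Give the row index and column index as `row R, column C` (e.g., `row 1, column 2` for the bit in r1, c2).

row 0, column 1

Recompute each row's even parity and compare to rp:
  r0: data parity 0, sent rp 1 → mismatch
  r1: data parity 0, sent rp 0 → ok
  r2: data parity 0, sent rp 0 → ok
Recompute each column's even parity and compare to cp:
  c0: data parity 0, sent cp 0 → ok
  c1: data parity 1, sent cp 0 → mismatch
  c2: data parity 1, sent cp 1 → ok
Exactly one row (r0) and one column (c1) fail → the flipped bit is at their intersection.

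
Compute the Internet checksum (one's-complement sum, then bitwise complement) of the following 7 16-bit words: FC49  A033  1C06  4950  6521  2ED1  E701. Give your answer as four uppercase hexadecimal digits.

8337

One's-complement addition (fold any carry out of bit 15 back into bit 0):
  0xFC49 + 0xA033 = 0x19C7C → wrap carry → 0x9C7D
  0x9C7D + 0x1C06 = 0x0B883
  0xB883 + 0x4950 = 0x101D3 → wrap carry → 0x01D4
  0x01D4 + 0x6521 = 0x066F5
  0x66F5 + 0x2ED1 = 0x095C6
  0x95C6 + 0xE701 = 0x17CC7 → wrap carry → 0x7CC8
One's-complement sum = 0x7CC8.
Checksum = ~0x7CC8 & 0xFFFF = 0x8337.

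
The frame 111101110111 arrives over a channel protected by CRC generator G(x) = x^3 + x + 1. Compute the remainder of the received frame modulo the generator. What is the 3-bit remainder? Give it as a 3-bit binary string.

000

Modulo-2 division of 111101110111 by 1011:
  pos 0: 1111 XOR 1011 = 0100
  pos 1: 1000 XOR 1011 = 0011
  pos 3: 1111 XOR 1011 = 0100
  pos 4: 1001 XOR 1011 = 0010
  pos 6: 1001 XOR 1011 = 0010
  pos 8: 1011 XOR 1011 = 0000
Remainder = 000 (zero — the frame passes the CRC check).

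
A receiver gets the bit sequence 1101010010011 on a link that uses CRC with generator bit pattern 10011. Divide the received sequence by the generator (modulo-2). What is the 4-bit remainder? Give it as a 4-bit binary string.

0000

Modulo-2 division of 1101010010011 by 10011:
  pos 0: 11010 XOR 10011 = 01001
  pos 1: 10011 XOR 10011 = 00000
  pos 8: 10011 XOR 10011 = 00000
Remainder = 0000 (zero — the frame passes the CRC check).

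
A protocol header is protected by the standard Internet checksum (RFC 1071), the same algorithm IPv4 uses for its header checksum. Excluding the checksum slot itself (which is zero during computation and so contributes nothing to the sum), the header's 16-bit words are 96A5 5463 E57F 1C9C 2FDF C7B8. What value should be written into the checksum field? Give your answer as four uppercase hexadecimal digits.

1B43

One's-complement addition (fold any carry out of bit 15 back into bit 0):
  0x96A5 + 0x5463 = 0x0EB08
  0xEB08 + 0xE57F = 0x1D087 → wrap carry → 0xD088
  0xD088 + 0x1C9C = 0x0ED24
  0xED24 + 0x2FDF = 0x11D03 → wrap carry → 0x1D04
  0x1D04 + 0xC7B8 = 0x0E4BC
One's-complement sum = 0xE4BC.
Checksum = ~0xE4BC & 0xFFFF = 0x1B43.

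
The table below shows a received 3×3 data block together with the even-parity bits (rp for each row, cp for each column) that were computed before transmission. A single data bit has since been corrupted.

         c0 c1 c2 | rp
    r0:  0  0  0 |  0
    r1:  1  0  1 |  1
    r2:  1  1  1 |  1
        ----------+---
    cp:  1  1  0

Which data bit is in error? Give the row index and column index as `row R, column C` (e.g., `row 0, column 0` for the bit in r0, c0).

row 1, column 0

Recompute each row's even parity and compare to rp:
  r0: data parity 0, sent rp 0 → ok
  r1: data parity 0, sent rp 1 → mismatch
  r2: data parity 1, sent rp 1 → ok
Recompute each column's even parity and compare to cp:
  c0: data parity 0, sent cp 1 → mismatch
  c1: data parity 1, sent cp 1 → ok
  c2: data parity 0, sent cp 0 → ok
Exactly one row (r1) and one column (c0) fail → the flipped bit is at their intersection.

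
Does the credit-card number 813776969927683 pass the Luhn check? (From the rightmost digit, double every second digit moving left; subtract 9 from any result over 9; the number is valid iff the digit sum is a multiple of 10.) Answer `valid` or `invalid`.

From the right, keep odd positions and double even positions (subtract 9 from any doubled value over 9):
  doubled (positions 2,4,...): 7 5 9 3 3 5 2 → sum 34
  kept (positions 1,3,...): 3 6 2 9 9 7 3 8 → sum 47
Total = 81.
81 mod 10 = 1, so the number is invalid.

invalid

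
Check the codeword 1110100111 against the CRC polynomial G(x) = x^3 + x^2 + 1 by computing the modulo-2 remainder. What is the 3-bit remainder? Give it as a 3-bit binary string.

Modulo-2 division of 1110100111 by 1101:
  pos 0: 1110 XOR 1101 = 0011
  pos 2: 1110 XOR 1101 = 0011
  pos 4: 1101 XOR 1101 = 0000
Remainder = 011 (nonzero — an error is detected).

011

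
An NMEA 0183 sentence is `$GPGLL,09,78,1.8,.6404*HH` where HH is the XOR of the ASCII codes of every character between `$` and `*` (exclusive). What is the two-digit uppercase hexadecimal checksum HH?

XOR the ASCII codes of the payload characters:
  'G' = 0x47 → acc = 0x47
  'P' = 0x50 → acc = 0x17
  'G' = 0x47 → acc = 0x50
  'L' = 0x4C → acc = 0x1C
  'L' = 0x4C → acc = 0x50
  ',' = 0x2C → acc = 0x7C
  '0' = 0x30 → acc = 0x4C
  '9' = 0x39 → acc = 0x75
  ',' = 0x2C → acc = 0x59
  '7' = 0x37 → acc = 0x6E
  '8' = 0x38 → acc = 0x56
  ',' = 0x2C → acc = 0x7A
  '1' = 0x31 → acc = 0x4B
  '.' = 0x2E → acc = 0x65
  '8' = 0x38 → acc = 0x5D
  ',' = 0x2C → acc = 0x71
  '.' = 0x2E → acc = 0x5F
  '6' = 0x36 → acc = 0x69
  '4' = 0x34 → acc = 0x5D
  '0' = 0x30 → acc = 0x6D
  '4' = 0x34 → acc = 0x59
Checksum = 0x59.

59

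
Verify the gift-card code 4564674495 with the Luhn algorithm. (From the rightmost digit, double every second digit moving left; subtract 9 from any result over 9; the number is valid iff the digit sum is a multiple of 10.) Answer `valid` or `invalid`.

invalid

From the right, keep odd positions and double even positions (subtract 9 from any doubled value over 9):
  doubled (positions 2,4,...): 9 8 3 3 8 → sum 31
  kept (positions 1,3,...): 5 4 7 4 5 → sum 25
Total = 56.
56 mod 10 = 6, so the number is invalid.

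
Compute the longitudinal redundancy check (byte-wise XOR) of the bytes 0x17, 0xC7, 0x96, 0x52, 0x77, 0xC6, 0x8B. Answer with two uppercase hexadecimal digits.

2E

XOR the bytes together:
  start with 0x17
  0x17 ⊕ 0xC7 = 0xD0
  0xD0 ⊕ 0x96 = 0x46
  0x46 ⊕ 0x52 = 0x14
  0x14 ⊕ 0x77 = 0x63
  0x63 ⊕ 0xC6 = 0xA5
  0xA5 ⊕ 0x8B = 0x2E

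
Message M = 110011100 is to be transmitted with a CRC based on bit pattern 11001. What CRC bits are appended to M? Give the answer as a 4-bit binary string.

Append 4 zeros: 1100111000000. Divide by 11001 (XOR where the leading bit is 1):
  pos 0: 11001 XOR 11001 = 00000
  pos 5: 11000 XOR 11001 = 00001
Remainder (last 4 bits) = 1000. This is the CRC / FCS.

1000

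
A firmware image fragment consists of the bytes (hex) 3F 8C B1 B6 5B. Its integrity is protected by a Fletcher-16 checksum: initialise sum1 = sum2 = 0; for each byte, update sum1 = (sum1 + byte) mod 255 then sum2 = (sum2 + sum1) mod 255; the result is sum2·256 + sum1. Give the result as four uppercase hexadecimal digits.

4C8F

Running sums (mod 255):
  after byte 0 (3F): sum1=63, sum2=63
  after byte 1 (8C): sum1=203, sum2=11
  after byte 2 (B1): sum1=125, sum2=136
  after byte 3 (B6): sum1=52, sum2=188
  after byte 4 (5B): sum1=143, sum2=76
Checksum = sum2·256 + sum1 = 76·256 + 143 = 19599 = 0x4C8F.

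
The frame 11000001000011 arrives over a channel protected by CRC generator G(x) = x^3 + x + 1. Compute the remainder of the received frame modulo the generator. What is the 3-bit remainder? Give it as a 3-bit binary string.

100

Modulo-2 division of 11000001000011 by 1011:
  pos 0: 1100 XOR 1011 = 0111
  pos 1: 1110 XOR 1011 = 0101
  pos 2: 1010 XOR 1011 = 0001
  pos 5: 1010 XOR 1011 = 0001
  pos 8: 1000 XOR 1011 = 0011
  pos 10: 1111 XOR 1011 = 0100
Remainder = 100 (nonzero — an error is detected).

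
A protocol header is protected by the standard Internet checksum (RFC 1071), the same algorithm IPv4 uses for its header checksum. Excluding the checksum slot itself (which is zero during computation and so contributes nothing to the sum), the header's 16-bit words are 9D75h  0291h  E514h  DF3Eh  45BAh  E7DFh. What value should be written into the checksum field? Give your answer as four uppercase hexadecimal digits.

One's-complement addition (fold any carry out of bit 15 back into bit 0):
  0x9D75 + 0x0291 = 0x0A006
  0xA006 + 0xE514 = 0x1851A → wrap carry → 0x851B
  0x851B + 0xDF3E = 0x16459 → wrap carry → 0x645A
  0x645A + 0x45BA = 0x0AA14
  0xAA14 + 0xE7DF = 0x191F3 → wrap carry → 0x91F4
One's-complement sum = 0x91F4.
Checksum = ~0x91F4 & 0xFFFF = 0x6E0B.

6E0B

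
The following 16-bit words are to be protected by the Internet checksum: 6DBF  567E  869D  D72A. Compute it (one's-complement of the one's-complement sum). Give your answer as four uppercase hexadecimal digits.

One's-complement addition (fold any carry out of bit 15 back into bit 0):
  0x6DBF + 0x567E = 0x0C43D
  0xC43D + 0x869D = 0x14ADA → wrap carry → 0x4ADB
  0x4ADB + 0xD72A = 0x12205 → wrap carry → 0x2206
One's-complement sum = 0x2206.
Checksum = ~0x2206 & 0xFFFF = 0xDDF9.

DDF9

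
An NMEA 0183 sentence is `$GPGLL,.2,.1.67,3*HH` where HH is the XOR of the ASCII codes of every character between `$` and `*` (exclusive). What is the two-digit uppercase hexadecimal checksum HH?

XOR the ASCII codes of the payload characters:
  'G' = 0x47 → acc = 0x47
  'P' = 0x50 → acc = 0x17
  'G' = 0x47 → acc = 0x50
  'L' = 0x4C → acc = 0x1C
  'L' = 0x4C → acc = 0x50
  ',' = 0x2C → acc = 0x7C
  '.' = 0x2E → acc = 0x52
  '2' = 0x32 → acc = 0x60
  ',' = 0x2C → acc = 0x4C
  '.' = 0x2E → acc = 0x62
  '1' = 0x31 → acc = 0x53
  '.' = 0x2E → acc = 0x7D
  '6' = 0x36 → acc = 0x4B
  '7' = 0x37 → acc = 0x7C
  ',' = 0x2C → acc = 0x50
  '3' = 0x33 → acc = 0x63
Checksum = 0x63.

63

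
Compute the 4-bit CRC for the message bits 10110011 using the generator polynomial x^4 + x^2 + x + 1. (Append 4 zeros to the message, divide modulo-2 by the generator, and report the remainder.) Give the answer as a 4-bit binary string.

Append 4 zeros: 101100110000. Divide by 10111 (XOR where the leading bit is 1):
  pos 0: 10110 XOR 10111 = 00001
  pos 4: 10110 XOR 10111 = 00001
Remainder (last 4 bits) = 1000. This is the CRC / FCS.

1000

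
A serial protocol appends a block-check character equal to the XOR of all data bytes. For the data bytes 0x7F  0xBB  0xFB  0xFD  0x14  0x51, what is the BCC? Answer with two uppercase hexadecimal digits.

87

XOR the bytes together:
  start with 0x7F
  0x7F ⊕ 0xBB = 0xC4
  0xC4 ⊕ 0xFB = 0x3F
  0x3F ⊕ 0xFD = 0xC2
  0xC2 ⊕ 0x14 = 0xD6
  0xD6 ⊕ 0x51 = 0x87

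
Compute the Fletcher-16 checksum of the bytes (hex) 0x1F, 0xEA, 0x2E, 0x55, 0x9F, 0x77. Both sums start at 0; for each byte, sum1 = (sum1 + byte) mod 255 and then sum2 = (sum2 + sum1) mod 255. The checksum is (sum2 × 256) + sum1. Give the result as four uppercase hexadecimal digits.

C0A4

Running sums (mod 255):
  after byte 0 (0x1F): sum1=31, sum2=31
  after byte 1 (0xEA): sum1=10, sum2=41
  after byte 2 (0x2E): sum1=56, sum2=97
  after byte 3 (0x55): sum1=141, sum2=238
  after byte 4 (0x9F): sum1=45, sum2=28
  after byte 5 (0x77): sum1=164, sum2=192
Checksum = sum2·256 + sum1 = 192·256 + 164 = 49316 = 0xC0A4.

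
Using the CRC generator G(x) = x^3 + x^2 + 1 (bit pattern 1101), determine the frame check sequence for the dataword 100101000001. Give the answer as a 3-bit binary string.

111

Append 3 zeros: 100101000001000. Divide by 1101 (XOR where the leading bit is 1):
  pos 0: 1001 XOR 1101 = 0100
  pos 1: 1000 XOR 1101 = 0101
  pos 2: 1011 XOR 1101 = 0110
  pos 3: 1100 XOR 1101 = 0001
  pos 6: 1000 XOR 1101 = 0101
  pos 7: 1010 XOR 1101 = 0111
  pos 8: 1111 XOR 1101 = 0010
  pos 10: 1000 XOR 1101 = 0101
  pos 11: 1010 XOR 1101 = 0111
Remainder (last 3 bits) = 111. This is the CRC / FCS.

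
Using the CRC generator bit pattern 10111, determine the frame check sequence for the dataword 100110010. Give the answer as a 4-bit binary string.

Append 4 zeros: 1001100100000. Divide by 10111 (XOR where the leading bit is 1):
  pos 0: 10011 XOR 10111 = 00100
  pos 2: 10000 XOR 10111 = 00111
  pos 4: 11110 XOR 10111 = 01001
  pos 5: 10010 XOR 10111 = 00101
  pos 7: 10100 XOR 10111 = 00011
Remainder (last 4 bits) = 0110. This is the CRC / FCS.

0110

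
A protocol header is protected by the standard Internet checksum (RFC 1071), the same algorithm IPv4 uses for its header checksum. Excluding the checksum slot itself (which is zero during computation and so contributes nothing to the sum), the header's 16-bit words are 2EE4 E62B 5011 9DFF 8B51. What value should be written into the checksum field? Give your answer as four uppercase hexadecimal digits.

718D

One's-complement addition (fold any carry out of bit 15 back into bit 0):
  0x2EE4 + 0xE62B = 0x1150F → wrap carry → 0x1510
  0x1510 + 0x5011 = 0x06521
  0x6521 + 0x9DFF = 0x10320 → wrap carry → 0x0321
  0x0321 + 0x8B51 = 0x08E72
One's-complement sum = 0x8E72.
Checksum = ~0x8E72 & 0xFFFF = 0x718D.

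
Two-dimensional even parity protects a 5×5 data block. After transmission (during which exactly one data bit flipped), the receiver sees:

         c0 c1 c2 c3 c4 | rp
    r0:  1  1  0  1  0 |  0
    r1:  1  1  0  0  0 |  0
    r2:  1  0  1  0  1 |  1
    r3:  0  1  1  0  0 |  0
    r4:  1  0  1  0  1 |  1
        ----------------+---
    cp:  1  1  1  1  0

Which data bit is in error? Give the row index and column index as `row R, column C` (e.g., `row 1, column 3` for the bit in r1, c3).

Recompute each row's even parity and compare to rp:
  r0: data parity 1, sent rp 0 → mismatch
  r1: data parity 0, sent rp 0 → ok
  r2: data parity 1, sent rp 1 → ok
  r3: data parity 0, sent rp 0 → ok
  r4: data parity 1, sent rp 1 → ok
Recompute each column's even parity and compare to cp:
  c0: data parity 0, sent cp 1 → mismatch
  c1: data parity 1, sent cp 1 → ok
  c2: data parity 1, sent cp 1 → ok
  c3: data parity 1, sent cp 1 → ok
  c4: data parity 0, sent cp 0 → ok
Exactly one row (r0) and one column (c0) fail → the flipped bit is at their intersection.

row 0, column 0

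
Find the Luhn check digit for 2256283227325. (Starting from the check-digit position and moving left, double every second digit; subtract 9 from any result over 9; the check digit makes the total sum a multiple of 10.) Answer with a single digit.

Partial digits right→left: 5 2 3 7 2 2 3 8 2 6 5 2 2
Double every second digit counting from the check-digit position (so the 1st, 3rd, 5th, ... of the partial from the right).
  doubled (with −9 where >9): 1 6 4 6 4 1 4 → sum 26
  kept as-is: 2 7 2 8 6 2 → sum 27
Total = 26 + 27 = 53.
Check digit = (10 − (53 mod 10)) mod 10 = 7.

7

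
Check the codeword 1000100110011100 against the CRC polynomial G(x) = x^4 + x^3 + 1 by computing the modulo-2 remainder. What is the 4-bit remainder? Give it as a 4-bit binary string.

Modulo-2 division of 1000100110011100 by 11001:
  pos 0: 10001 XOR 11001 = 01000
  pos 1: 10000 XOR 11001 = 01001
  pos 2: 10010 XOR 11001 = 01011
  pos 3: 10111 XOR 11001 = 01110
  pos 4: 11101 XOR 11001 = 00100
  pos 6: 10000 XOR 11001 = 01001
  pos 7: 10011 XOR 11001 = 01010
  pos 8: 10101 XOR 11001 = 01100
  pos 9: 11001 XOR 11001 = 00000
Remainder = 0000 (zero — the frame passes the CRC check).

0000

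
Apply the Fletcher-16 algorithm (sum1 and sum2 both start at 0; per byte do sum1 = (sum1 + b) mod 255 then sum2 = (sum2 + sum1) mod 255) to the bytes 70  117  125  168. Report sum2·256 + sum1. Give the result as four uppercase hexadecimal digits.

1DE1

Running sums (mod 255):
  after byte 0 (70): sum1=70, sum2=70
  after byte 1 (117): sum1=187, sum2=2
  after byte 2 (125): sum1=57, sum2=59
  after byte 3 (168): sum1=225, sum2=29
Checksum = sum2·256 + sum1 = 29·256 + 225 = 7649 = 0x1DE1.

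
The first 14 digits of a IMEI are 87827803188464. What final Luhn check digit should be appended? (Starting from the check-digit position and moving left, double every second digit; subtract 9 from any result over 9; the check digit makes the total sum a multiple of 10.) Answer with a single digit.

Partial digits right→left: 4 6 4 8 8 1 3 0 8 7 2 8 7 8
Double every second digit counting from the check-digit position (so the 1st, 3rd, 5th, ... of the partial from the right).
  doubled (with −9 where >9): 8 8 7 6 7 4 5 → sum 45
  kept as-is: 6 8 1 0 7 8 8 → sum 38
Total = 45 + 38 = 83.
Check digit = (10 − (83 mod 10)) mod 10 = 7.

7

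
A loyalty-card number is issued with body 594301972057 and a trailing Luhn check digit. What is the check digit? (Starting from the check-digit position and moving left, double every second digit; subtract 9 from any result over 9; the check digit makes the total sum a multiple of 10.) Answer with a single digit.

Partial digits right→left: 7 5 0 2 7 9 1 0 3 4 9 5
Double every second digit counting from the check-digit position (so the 1st, 3rd, 5th, ... of the partial from the right).
  doubled (with −9 where >9): 5 0 5 2 6 9 → sum 27
  kept as-is: 5 2 9 0 4 5 → sum 25
Total = 27 + 25 = 52.
Check digit = (10 − (52 mod 10)) mod 10 = 8.

8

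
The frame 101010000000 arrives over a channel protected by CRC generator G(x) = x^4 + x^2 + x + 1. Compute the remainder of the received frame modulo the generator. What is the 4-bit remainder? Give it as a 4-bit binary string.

Modulo-2 division of 101010000000 by 10111:
  pos 0: 10101 XOR 10111 = 00010
  pos 3: 10000 XOR 10111 = 00111
  pos 5: 11100 XOR 10111 = 01011
  pos 6: 10110 XOR 10111 = 00001
Remainder = 0010 (nonzero — an error is detected).

0010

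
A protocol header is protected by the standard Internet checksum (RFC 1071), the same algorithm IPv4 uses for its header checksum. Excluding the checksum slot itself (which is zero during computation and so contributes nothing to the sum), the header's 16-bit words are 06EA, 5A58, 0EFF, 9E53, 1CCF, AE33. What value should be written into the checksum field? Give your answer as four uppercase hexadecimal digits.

2668

One's-complement addition (fold any carry out of bit 15 back into bit 0):
  0x06EA + 0x5A58 = 0x06142
  0x6142 + 0x0EFF = 0x07041
  0x7041 + 0x9E53 = 0x10E94 → wrap carry → 0x0E95
  0x0E95 + 0x1CCF = 0x02B64
  0x2B64 + 0xAE33 = 0x0D997
One's-complement sum = 0xD997.
Checksum = ~0xD997 & 0xFFFF = 0x2668.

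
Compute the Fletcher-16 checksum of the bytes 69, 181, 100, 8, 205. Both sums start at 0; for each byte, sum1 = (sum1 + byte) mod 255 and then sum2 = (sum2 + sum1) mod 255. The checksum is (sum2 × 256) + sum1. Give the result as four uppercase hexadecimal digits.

3C35

Running sums (mod 255):
  after byte 0 (69): sum1=69, sum2=69
  after byte 1 (181): sum1=250, sum2=64
  after byte 2 (100): sum1=95, sum2=159
  after byte 3 (8): sum1=103, sum2=7
  after byte 4 (205): sum1=53, sum2=60
Checksum = sum2·256 + sum1 = 60·256 + 53 = 15413 = 0x3C35.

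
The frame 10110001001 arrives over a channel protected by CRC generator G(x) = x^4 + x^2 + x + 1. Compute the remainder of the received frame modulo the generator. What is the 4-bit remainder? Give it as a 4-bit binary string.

Modulo-2 division of 10110001001 by 10111:
  pos 0: 10110 XOR 10111 = 00001
  pos 4: 10010 XOR 10111 = 00101
  pos 6: 10101 XOR 10111 = 00010
Remainder = 0010 (nonzero — an error is detected).

0010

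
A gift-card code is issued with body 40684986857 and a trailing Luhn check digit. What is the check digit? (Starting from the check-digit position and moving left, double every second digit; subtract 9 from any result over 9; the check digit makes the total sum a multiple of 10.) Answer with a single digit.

Partial digits right→left: 7 5 8 6 8 9 4 8 6 0 4
Double every second digit counting from the check-digit position (so the 1st, 3rd, 5th, ... of the partial from the right).
  doubled (with −9 where >9): 5 7 7 8 3 8 → sum 38
  kept as-is: 5 6 9 8 0 → sum 28
Total = 38 + 28 = 66.
Check digit = (10 − (66 mod 10)) mod 10 = 4.

4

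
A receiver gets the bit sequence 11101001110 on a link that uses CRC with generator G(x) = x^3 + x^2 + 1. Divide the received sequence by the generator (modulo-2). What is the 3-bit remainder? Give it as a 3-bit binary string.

110

Modulo-2 division of 11101001110 by 1101:
  pos 0: 1110 XOR 1101 = 0011
  pos 2: 1110 XOR 1101 = 0011
  pos 4: 1101 XOR 1101 = 0000
Remainder = 110 (nonzero — an error is detected).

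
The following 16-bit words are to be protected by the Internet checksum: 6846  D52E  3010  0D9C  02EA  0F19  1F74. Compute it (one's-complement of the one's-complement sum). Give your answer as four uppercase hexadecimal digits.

One's-complement addition (fold any carry out of bit 15 back into bit 0):
  0x6846 + 0xD52E = 0x13D74 → wrap carry → 0x3D75
  0x3D75 + 0x3010 = 0x06D85
  0x6D85 + 0x0D9C = 0x07B21
  0x7B21 + 0x02EA = 0x07E0B
  0x7E0B + 0x0F19 = 0x08D24
  0x8D24 + 0x1F74 = 0x0AC98
One's-complement sum = 0xAC98.
Checksum = ~0xAC98 & 0xFFFF = 0x5367.

5367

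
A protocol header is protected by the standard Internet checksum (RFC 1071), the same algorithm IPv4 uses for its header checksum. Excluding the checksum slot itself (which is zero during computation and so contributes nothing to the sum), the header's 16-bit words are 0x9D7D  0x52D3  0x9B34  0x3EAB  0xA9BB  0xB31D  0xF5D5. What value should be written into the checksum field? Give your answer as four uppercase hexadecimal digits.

E31F

One's-complement addition (fold any carry out of bit 15 back into bit 0):
  0x9D7D + 0x52D3 = 0x0F050
  0xF050 + 0x9B34 = 0x18B84 → wrap carry → 0x8B85
  0x8B85 + 0x3EAB = 0x0CA30
  0xCA30 + 0xA9BB = 0x173EB → wrap carry → 0x73EC
  0x73EC + 0xB31D = 0x12709 → wrap carry → 0x270A
  0x270A + 0xF5D5 = 0x11CDF → wrap carry → 0x1CE0
One's-complement sum = 0x1CE0.
Checksum = ~0x1CE0 & 0xFFFF = 0xE31F.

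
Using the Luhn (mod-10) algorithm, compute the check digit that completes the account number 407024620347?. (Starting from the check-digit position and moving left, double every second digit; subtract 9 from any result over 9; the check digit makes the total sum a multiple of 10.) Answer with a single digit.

4

Partial digits right→left: 7 4 3 0 2 6 4 2 0 7 0 4
Double every second digit counting from the check-digit position (so the 1st, 3rd, 5th, ... of the partial from the right).
  doubled (with −9 where >9): 5 6 4 8 0 0 → sum 23
  kept as-is: 4 0 6 2 7 4 → sum 23
Total = 23 + 23 = 46.
Check digit = (10 − (46 mod 10)) mod 10 = 4.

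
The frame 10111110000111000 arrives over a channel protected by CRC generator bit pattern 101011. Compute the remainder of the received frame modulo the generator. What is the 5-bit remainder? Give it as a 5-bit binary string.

Modulo-2 division of 10111110000111000 by 101011:
  pos 0: 101111 XOR 101011 = 000100
  pos 3: 100100 XOR 101011 = 001111
  pos 5: 111100 XOR 101011 = 010111
  pos 6: 101111 XOR 101011 = 000100
  pos 9: 100110 XOR 101011 = 001101
  pos 11: 110100 XOR 101011 = 011111
Remainder = 11111 (nonzero — an error is detected).

11111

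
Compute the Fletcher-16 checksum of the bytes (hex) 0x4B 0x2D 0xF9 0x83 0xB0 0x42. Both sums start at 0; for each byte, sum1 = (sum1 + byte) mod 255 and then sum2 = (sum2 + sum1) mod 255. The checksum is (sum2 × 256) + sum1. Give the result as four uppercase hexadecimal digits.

Running sums (mod 255):
  after byte 0 (0x4B): sum1=75, sum2=75
  after byte 1 (0x2D): sum1=120, sum2=195
  after byte 2 (0xF9): sum1=114, sum2=54
  after byte 3 (0x83): sum1=245, sum2=44
  after byte 4 (0xB0): sum1=166, sum2=210
  after byte 5 (0x42): sum1=232, sum2=187
Checksum = sum2·256 + sum1 = 187·256 + 232 = 48104 = 0xBBE8.

BBE8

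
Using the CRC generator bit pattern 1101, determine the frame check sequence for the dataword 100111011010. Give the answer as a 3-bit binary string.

Append 3 zeros: 100111011010000. Divide by 1101 (XOR where the leading bit is 1):
  pos 0: 1001 XOR 1101 = 0100
  pos 1: 1001 XOR 1101 = 0100
  pos 2: 1001 XOR 1101 = 0100
  pos 3: 1000 XOR 1101 = 0101
  pos 4: 1011 XOR 1101 = 0110
  pos 5: 1101 XOR 1101 = 0000
  pos 10: 1000 XOR 1101 = 0101
  pos 11: 1010 XOR 1101 = 0111
Remainder (last 3 bits) = 111. This is the CRC / FCS.

111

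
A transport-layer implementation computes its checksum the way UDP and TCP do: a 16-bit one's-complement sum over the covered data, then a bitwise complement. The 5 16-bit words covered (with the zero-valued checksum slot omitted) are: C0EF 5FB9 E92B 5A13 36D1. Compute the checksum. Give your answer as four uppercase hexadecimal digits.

One's-complement addition (fold any carry out of bit 15 back into bit 0):
  0xC0EF + 0x5FB9 = 0x120A8 → wrap carry → 0x20A9
  0x20A9 + 0xE92B = 0x109D4 → wrap carry → 0x09D5
  0x09D5 + 0x5A13 = 0x063E8
  0x63E8 + 0x36D1 = 0x09AB9
One's-complement sum = 0x9AB9.
Checksum = ~0x9AB9 & 0xFFFF = 0x6546.

6546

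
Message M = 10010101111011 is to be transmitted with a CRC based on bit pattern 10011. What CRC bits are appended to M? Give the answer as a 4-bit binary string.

0100

Append 4 zeros: 100101011110110000. Divide by 10011 (XOR where the leading bit is 1):
  pos 0: 10010 XOR 10011 = 00001
  pos 4: 11011 XOR 10011 = 01000
  pos 5: 10001 XOR 10011 = 00010
  pos 8: 10101 XOR 10011 = 00110
  pos 10: 11010 XOR 10011 = 01001
  pos 11: 10010 XOR 10011 = 00001
Remainder (last 4 bits) = 0100. This is the CRC / FCS.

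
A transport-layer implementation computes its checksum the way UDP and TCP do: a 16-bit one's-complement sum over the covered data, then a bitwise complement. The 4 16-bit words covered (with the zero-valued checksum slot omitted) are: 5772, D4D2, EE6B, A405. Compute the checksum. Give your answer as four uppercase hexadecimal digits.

4149

One's-complement addition (fold any carry out of bit 15 back into bit 0):
  0x5772 + 0xD4D2 = 0x12C44 → wrap carry → 0x2C45
  0x2C45 + 0xEE6B = 0x11AB0 → wrap carry → 0x1AB1
  0x1AB1 + 0xA405 = 0x0BEB6
One's-complement sum = 0xBEB6.
Checksum = ~0xBEB6 & 0xFFFF = 0x4149.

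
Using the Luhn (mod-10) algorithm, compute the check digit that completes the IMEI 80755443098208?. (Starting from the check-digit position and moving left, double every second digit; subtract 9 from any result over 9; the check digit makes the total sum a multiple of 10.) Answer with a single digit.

3

Partial digits right→left: 8 0 2 8 9 0 3 4 4 5 5 7 0 8
Double every second digit counting from the check-digit position (so the 1st, 3rd, 5th, ... of the partial from the right).
  doubled (with −9 where >9): 7 4 9 6 8 1 0 → sum 35
  kept as-is: 0 8 0 4 5 7 8 → sum 32
Total = 35 + 32 = 67.
Check digit = (10 − (67 mod 10)) mod 10 = 3.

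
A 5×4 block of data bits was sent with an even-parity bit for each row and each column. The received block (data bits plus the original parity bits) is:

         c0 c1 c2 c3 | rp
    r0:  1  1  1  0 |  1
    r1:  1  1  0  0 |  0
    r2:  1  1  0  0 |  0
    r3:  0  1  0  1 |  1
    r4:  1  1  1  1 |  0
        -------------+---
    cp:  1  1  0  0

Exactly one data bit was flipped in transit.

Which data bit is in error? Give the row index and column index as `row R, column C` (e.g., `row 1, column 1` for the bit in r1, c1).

Recompute each row's even parity and compare to rp:
  r0: data parity 1, sent rp 1 → ok
  r1: data parity 0, sent rp 0 → ok
  r2: data parity 0, sent rp 0 → ok
  r3: data parity 0, sent rp 1 → mismatch
  r4: data parity 0, sent rp 0 → ok
Recompute each column's even parity and compare to cp:
  c0: data parity 0, sent cp 1 → mismatch
  c1: data parity 1, sent cp 1 → ok
  c2: data parity 0, sent cp 0 → ok
  c3: data parity 0, sent cp 0 → ok
Exactly one row (r3) and one column (c0) fail → the flipped bit is at their intersection.

row 3, column 0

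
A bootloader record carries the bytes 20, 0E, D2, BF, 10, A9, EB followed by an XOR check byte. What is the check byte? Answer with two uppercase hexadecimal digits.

11

XOR the bytes together:
  start with 0x20
  0x20 ⊕ 0x0E = 0x2E
  0x2E ⊕ 0xD2 = 0xFC
  0xFC ⊕ 0xBF = 0x43
  0x43 ⊕ 0x10 = 0x53
  0x53 ⊕ 0xA9 = 0xFA
  0xFA ⊕ 0xEB = 0x11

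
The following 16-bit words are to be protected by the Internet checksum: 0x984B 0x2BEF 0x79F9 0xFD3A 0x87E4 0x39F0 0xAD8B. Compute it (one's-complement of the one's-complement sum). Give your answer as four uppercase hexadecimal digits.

One's-complement addition (fold any carry out of bit 15 back into bit 0):
  0x984B + 0x2BEF = 0x0C43A
  0xC43A + 0x79F9 = 0x13E33 → wrap carry → 0x3E34
  0x3E34 + 0xFD3A = 0x13B6E → wrap carry → 0x3B6F
  0x3B6F + 0x87E4 = 0x0C353
  0xC353 + 0x39F0 = 0x0FD43
  0xFD43 + 0xAD8B = 0x1AACE → wrap carry → 0xAACF
One's-complement sum = 0xAACF.
Checksum = ~0xAACF & 0xFFFF = 0x5530.

5530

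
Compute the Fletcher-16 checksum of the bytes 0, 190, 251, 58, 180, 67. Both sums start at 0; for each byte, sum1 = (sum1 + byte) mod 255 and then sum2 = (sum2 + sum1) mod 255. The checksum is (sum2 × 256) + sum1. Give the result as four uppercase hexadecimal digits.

Running sums (mod 255):
  after byte 0 (0): sum1=0, sum2=0
  after byte 1 (190): sum1=190, sum2=190
  after byte 2 (251): sum1=186, sum2=121
  after byte 3 (58): sum1=244, sum2=110
  after byte 4 (180): sum1=169, sum2=24
  after byte 5 (67): sum1=236, sum2=5
Checksum = sum2·256 + sum1 = 5·256 + 236 = 1516 = 0x05EC.

05EC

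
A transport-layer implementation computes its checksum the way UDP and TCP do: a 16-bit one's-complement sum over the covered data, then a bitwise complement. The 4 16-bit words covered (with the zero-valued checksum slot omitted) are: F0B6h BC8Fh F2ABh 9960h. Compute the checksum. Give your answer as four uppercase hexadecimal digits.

One's-complement addition (fold any carry out of bit 15 back into bit 0):
  0xF0B6 + 0xBC8F = 0x1AD45 → wrap carry → 0xAD46
  0xAD46 + 0xF2AB = 0x19FF1 → wrap carry → 0x9FF2
  0x9FF2 + 0x9960 = 0x13952 → wrap carry → 0x3953
One's-complement sum = 0x3953.
Checksum = ~0x3953 & 0xFFFF = 0xC6AC.

C6AC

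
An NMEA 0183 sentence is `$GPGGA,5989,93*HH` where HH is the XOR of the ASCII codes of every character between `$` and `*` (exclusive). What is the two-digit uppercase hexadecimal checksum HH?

51

XOR the ASCII codes of the payload characters:
  'G' = 0x47 → acc = 0x47
  'P' = 0x50 → acc = 0x17
  'G' = 0x47 → acc = 0x50
  'G' = 0x47 → acc = 0x17
  'A' = 0x41 → acc = 0x56
  ',' = 0x2C → acc = 0x7A
  '5' = 0x35 → acc = 0x4F
  '9' = 0x39 → acc = 0x76
  '8' = 0x38 → acc = 0x4E
  '9' = 0x39 → acc = 0x77
  ',' = 0x2C → acc = 0x5B
  '9' = 0x39 → acc = 0x62
  '3' = 0x33 → acc = 0x51
Checksum = 0x51.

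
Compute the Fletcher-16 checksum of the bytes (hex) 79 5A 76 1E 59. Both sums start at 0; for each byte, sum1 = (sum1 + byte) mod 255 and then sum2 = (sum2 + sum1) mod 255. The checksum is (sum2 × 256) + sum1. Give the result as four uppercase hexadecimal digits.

Running sums (mod 255):
  after byte 0 (79): sum1=121, sum2=121
  after byte 1 (5A): sum1=211, sum2=77
  after byte 2 (76): sum1=74, sum2=151
  after byte 3 (1E): sum1=104, sum2=0
  after byte 4 (59): sum1=193, sum2=193
Checksum = sum2·256 + sum1 = 193·256 + 193 = 49601 = 0xC1C1.

C1C1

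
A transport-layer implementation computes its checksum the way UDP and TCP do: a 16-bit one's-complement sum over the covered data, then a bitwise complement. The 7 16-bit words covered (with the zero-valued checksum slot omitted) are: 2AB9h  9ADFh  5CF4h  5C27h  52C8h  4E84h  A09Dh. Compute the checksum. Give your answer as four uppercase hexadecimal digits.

One's-complement addition (fold any carry out of bit 15 back into bit 0):
  0x2AB9 + 0x9ADF = 0x0C598
  0xC598 + 0x5CF4 = 0x1228C → wrap carry → 0x228D
  0x228D + 0x5C27 = 0x07EB4
  0x7EB4 + 0x52C8 = 0x0D17C
  0xD17C + 0x4E84 = 0x12000 → wrap carry → 0x2001
  0x2001 + 0xA09D = 0x0C09E
One's-complement sum = 0xC09E.
Checksum = ~0xC09E & 0xFFFF = 0x3F61.

3F61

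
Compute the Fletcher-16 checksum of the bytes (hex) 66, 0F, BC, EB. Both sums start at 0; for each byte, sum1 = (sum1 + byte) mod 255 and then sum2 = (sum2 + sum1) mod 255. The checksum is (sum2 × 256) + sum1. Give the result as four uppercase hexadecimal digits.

Running sums (mod 255):
  after byte 0 (66): sum1=102, sum2=102
  after byte 1 (0F): sum1=117, sum2=219
  after byte 2 (BC): sum1=50, sum2=14
  after byte 3 (EB): sum1=30, sum2=44
Checksum = sum2·256 + sum1 = 44·256 + 30 = 11294 = 0x2C1E.

2C1E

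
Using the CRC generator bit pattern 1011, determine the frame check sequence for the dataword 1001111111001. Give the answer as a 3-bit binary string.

001

Append 3 zeros: 1001111111001000. Divide by 1011 (XOR where the leading bit is 1):
  pos 0: 1001 XOR 1011 = 0010
  pos 2: 1011 XOR 1011 = 0000
  pos 6: 1111 XOR 1011 = 0100
  pos 7: 1000 XOR 1011 = 0011
  pos 9: 1101 XOR 1011 = 0110
  pos 10: 1100 XOR 1011 = 0111
  pos 11: 1110 XOR 1011 = 0101
  pos 12: 1010 XOR 1011 = 0001
Remainder (last 3 bits) = 001. This is the CRC / FCS.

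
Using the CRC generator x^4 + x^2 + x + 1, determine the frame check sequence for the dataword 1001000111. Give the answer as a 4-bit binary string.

Append 4 zeros: 10010001110000. Divide by 10111 (XOR where the leading bit is 1):
  pos 0: 10010 XOR 10111 = 00101
  pos 2: 10100 XOR 10111 = 00011
  pos 5: 11111 XOR 10111 = 01000
  pos 6: 10000 XOR 10111 = 00111
  pos 8: 11100 XOR 10111 = 01011
  pos 9: 10110 XOR 10111 = 00001
Remainder (last 4 bits) = 0001. This is the CRC / FCS.

0001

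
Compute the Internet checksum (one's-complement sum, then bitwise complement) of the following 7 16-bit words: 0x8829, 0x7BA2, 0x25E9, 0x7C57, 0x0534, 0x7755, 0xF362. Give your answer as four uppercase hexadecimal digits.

One's-complement addition (fold any carry out of bit 15 back into bit 0):
  0x8829 + 0x7BA2 = 0x103CB → wrap carry → 0x03CC
  0x03CC + 0x25E9 = 0x029B5
  0x29B5 + 0x7C57 = 0x0A60C
  0xA60C + 0x0534 = 0x0AB40
  0xAB40 + 0x7755 = 0x12295 → wrap carry → 0x2296
  0x2296 + 0xF362 = 0x115F8 → wrap carry → 0x15F9
One's-complement sum = 0x15F9.
Checksum = ~0x15F9 & 0xFFFF = 0xEA06.

EA06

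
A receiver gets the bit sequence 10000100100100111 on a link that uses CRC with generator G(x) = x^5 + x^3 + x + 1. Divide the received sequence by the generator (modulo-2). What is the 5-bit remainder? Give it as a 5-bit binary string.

01101

Modulo-2 division of 10000100100100111 by 101011:
  pos 0: 100001 XOR 101011 = 001010
  pos 2: 101000 XOR 101011 = 000011
  pos 6: 111001 XOR 101011 = 010010
  pos 7: 100100 XOR 101011 = 001111
  pos 9: 111101 XOR 101011 = 010110
  pos 10: 101101 XOR 101011 = 000110
Remainder = 01101 (nonzero — an error is detected).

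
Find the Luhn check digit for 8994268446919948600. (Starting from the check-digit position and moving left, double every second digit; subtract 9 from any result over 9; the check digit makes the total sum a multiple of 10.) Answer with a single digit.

9

Partial digits right→left: 0 0 6 8 4 9 9 1 9 6 4 4 8 6 2 4 9 9 8
Double every second digit counting from the check-digit position (so the 1st, 3rd, 5th, ... of the partial from the right).
  doubled (with −9 where >9): 0 3 8 9 9 8 7 4 9 7 → sum 64
  kept as-is: 0 8 9 1 6 4 6 4 9 → sum 47
Total = 64 + 47 = 111.
Check digit = (10 − (111 mod 10)) mod 10 = 9.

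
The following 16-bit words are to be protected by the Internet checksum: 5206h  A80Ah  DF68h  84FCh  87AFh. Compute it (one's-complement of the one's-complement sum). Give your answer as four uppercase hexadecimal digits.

19DA

One's-complement addition (fold any carry out of bit 15 back into bit 0):
  0x5206 + 0xA80A = 0x0FA10
  0xFA10 + 0xDF68 = 0x1D978 → wrap carry → 0xD979
  0xD979 + 0x84FC = 0x15E75 → wrap carry → 0x5E76
  0x5E76 + 0x87AF = 0x0E625
One's-complement sum = 0xE625.
Checksum = ~0xE625 & 0xFFFF = 0x19DA.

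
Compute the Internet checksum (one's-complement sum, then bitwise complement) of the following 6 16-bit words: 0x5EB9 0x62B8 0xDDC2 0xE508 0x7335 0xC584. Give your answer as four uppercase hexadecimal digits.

4308

One's-complement addition (fold any carry out of bit 15 back into bit 0):
  0x5EB9 + 0x62B8 = 0x0C171
  0xC171 + 0xDDC2 = 0x19F33 → wrap carry → 0x9F34
  0x9F34 + 0xE508 = 0x1843C → wrap carry → 0x843D
  0x843D + 0x7335 = 0x0F772
  0xF772 + 0xC584 = 0x1BCF6 → wrap carry → 0xBCF7
One's-complement sum = 0xBCF7.
Checksum = ~0xBCF7 & 0xFFFF = 0x4308.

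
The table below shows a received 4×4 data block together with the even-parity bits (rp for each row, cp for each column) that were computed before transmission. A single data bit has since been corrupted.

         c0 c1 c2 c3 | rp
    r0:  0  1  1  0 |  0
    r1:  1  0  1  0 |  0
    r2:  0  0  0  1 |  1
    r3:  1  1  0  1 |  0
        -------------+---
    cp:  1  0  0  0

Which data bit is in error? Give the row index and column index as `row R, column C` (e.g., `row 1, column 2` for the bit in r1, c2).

row 3, column 0

Recompute each row's even parity and compare to rp:
  r0: data parity 0, sent rp 0 → ok
  r1: data parity 0, sent rp 0 → ok
  r2: data parity 1, sent rp 1 → ok
  r3: data parity 1, sent rp 0 → mismatch
Recompute each column's even parity and compare to cp:
  c0: data parity 0, sent cp 1 → mismatch
  c1: data parity 0, sent cp 0 → ok
  c2: data parity 0, sent cp 0 → ok
  c3: data parity 0, sent cp 0 → ok
Exactly one row (r3) and one column (c0) fail → the flipped bit is at their intersection.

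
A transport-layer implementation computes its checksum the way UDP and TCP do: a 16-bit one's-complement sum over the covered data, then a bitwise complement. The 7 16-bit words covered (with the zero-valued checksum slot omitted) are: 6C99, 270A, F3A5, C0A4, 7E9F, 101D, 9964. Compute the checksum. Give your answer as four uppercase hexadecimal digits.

8FF0

One's-complement addition (fold any carry out of bit 15 back into bit 0):
  0x6C99 + 0x270A = 0x093A3
  0x93A3 + 0xF3A5 = 0x18748 → wrap carry → 0x8749
  0x8749 + 0xC0A4 = 0x147ED → wrap carry → 0x47EE
  0x47EE + 0x7E9F = 0x0C68D
  0xC68D + 0x101D = 0x0D6AA
  0xD6AA + 0x9964 = 0x1700E → wrap carry → 0x700F
One's-complement sum = 0x700F.
Checksum = ~0x700F & 0xFFFF = 0x8FF0.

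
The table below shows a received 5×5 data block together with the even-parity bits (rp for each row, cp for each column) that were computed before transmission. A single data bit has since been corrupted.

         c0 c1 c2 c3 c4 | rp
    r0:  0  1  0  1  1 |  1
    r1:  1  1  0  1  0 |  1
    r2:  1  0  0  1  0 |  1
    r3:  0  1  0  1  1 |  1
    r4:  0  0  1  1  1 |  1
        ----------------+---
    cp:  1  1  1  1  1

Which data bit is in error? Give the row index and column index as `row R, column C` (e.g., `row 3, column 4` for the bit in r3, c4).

row 2, column 0

Recompute each row's even parity and compare to rp:
  r0: data parity 1, sent rp 1 → ok
  r1: data parity 1, sent rp 1 → ok
  r2: data parity 0, sent rp 1 → mismatch
  r3: data parity 1, sent rp 1 → ok
  r4: data parity 1, sent rp 1 → ok
Recompute each column's even parity and compare to cp:
  c0: data parity 0, sent cp 1 → mismatch
  c1: data parity 1, sent cp 1 → ok
  c2: data parity 1, sent cp 1 → ok
  c3: data parity 1, sent cp 1 → ok
  c4: data parity 1, sent cp 1 → ok
Exactly one row (r2) and one column (c0) fail → the flipped bit is at their intersection.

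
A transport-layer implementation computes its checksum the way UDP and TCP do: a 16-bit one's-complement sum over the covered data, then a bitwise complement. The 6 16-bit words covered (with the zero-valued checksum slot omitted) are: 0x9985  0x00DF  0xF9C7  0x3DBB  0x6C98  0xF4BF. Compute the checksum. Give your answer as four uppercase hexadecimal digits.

One's-complement addition (fold any carry out of bit 15 back into bit 0):
  0x9985 + 0x00DF = 0x09A64
  0x9A64 + 0xF9C7 = 0x1942B → wrap carry → 0x942C
  0x942C + 0x3DBB = 0x0D1E7
  0xD1E7 + 0x6C98 = 0x13E7F → wrap carry → 0x3E80
  0x3E80 + 0xF4BF = 0x1333F → wrap carry → 0x3340
One's-complement sum = 0x3340.
Checksum = ~0x3340 & 0xFFFF = 0xCCBF.

CCBF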